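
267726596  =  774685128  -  506958532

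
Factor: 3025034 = 2^1 * 1512517^1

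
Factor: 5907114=2^1*3^3*109391^1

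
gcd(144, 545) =1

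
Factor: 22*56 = 2^4*7^1*11^1 = 1232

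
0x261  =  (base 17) 21E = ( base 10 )609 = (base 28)LL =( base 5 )4414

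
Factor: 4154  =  2^1*31^1*67^1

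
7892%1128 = 1124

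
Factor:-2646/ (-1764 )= 3/2  =  2^ (-1 )*3^1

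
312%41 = 25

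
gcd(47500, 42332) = 76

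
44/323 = 44/323 = 0.14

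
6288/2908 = 2 + 118/727  =  2.16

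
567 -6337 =-5770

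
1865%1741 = 124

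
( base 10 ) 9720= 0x25f8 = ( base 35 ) 7WP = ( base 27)d90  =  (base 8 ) 22770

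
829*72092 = 59764268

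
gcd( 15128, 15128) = 15128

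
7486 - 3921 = 3565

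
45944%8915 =1369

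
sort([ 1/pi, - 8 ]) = [ - 8, 1/pi]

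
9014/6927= 1 + 2087/6927 = 1.30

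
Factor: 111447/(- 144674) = -2^( - 1 )*3^2 *7^1*29^1*61^1 *72337^( - 1)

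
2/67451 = 2/67451 = 0.00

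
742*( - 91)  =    -  67522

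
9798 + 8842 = 18640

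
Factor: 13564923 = 3^1*239^1*18919^1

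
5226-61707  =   - 56481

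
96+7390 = 7486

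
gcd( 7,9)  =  1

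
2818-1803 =1015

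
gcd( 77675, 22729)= 1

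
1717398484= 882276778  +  835121706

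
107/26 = 107/26 = 4.12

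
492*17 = 8364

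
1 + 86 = 87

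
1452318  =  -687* ( - 2114)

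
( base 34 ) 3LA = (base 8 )10140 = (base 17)E8A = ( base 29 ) 4SG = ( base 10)4192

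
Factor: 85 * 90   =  7650  =  2^1*3^2*5^2 * 17^1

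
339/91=3 + 66/91 = 3.73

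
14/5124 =1/366  =  0.00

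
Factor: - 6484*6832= - 2^6*7^1*61^1*1621^1 = - 44298688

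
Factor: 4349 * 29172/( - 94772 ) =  - 31717257/23693 = - 3^1 * 11^1 * 13^1*17^1*19^( - 1)*29^ ( - 1 )*43^( - 1)*4349^1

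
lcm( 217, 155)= 1085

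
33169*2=66338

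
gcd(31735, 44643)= 1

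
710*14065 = 9986150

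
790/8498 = 395/4249 = 0.09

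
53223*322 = 17137806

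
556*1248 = 693888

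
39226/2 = 19613 = 19613.00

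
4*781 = 3124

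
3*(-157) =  - 471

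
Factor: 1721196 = 2^2 * 3^3 * 15937^1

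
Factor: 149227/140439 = 3^ (-1)*277^( - 1)*883^1  =  883/831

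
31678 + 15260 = 46938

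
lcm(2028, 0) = 0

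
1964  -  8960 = - 6996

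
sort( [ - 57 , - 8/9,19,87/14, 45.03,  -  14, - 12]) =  [ - 57,-14, - 12, - 8/9  ,  87/14,  19,  45.03]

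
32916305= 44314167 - 11397862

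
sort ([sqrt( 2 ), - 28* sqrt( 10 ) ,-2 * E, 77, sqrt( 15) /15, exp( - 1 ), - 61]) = [ - 28 * sqrt(10), - 61, - 2*E, sqrt( 15 ) /15, exp(-1 ) , sqrt( 2),77]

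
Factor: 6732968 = 2^3*11^1 * 76511^1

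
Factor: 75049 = 13^1*23^1*251^1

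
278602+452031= 730633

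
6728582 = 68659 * 98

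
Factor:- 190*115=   -  2^1*5^2*19^1*23^1 = - 21850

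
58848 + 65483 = 124331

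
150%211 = 150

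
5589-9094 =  - 3505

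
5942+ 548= 6490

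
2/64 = 1/32 = 0.03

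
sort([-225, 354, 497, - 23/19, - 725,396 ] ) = [ - 725, - 225,  -  23/19,  354,396,497 ]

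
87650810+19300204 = 106951014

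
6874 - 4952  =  1922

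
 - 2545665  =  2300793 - 4846458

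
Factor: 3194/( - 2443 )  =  -2^1*7^(  -  1 )*349^(-1)*1597^1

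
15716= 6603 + 9113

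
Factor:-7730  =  -2^1*5^1* 773^1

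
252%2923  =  252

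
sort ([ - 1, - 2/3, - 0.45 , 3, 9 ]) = [ - 1, - 2/3, - 0.45,3, 9 ] 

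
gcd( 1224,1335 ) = 3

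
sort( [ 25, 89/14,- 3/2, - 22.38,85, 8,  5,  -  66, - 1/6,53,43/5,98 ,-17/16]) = [ - 66,  -  22.38, - 3/2, - 17/16,-1/6,5,89/14 , 8,  43/5,25,53,85, 98]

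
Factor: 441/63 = 7 = 7^1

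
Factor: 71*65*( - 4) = -2^2*5^1*13^1*71^1 = -18460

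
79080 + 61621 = 140701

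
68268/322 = 34134/161= 212.01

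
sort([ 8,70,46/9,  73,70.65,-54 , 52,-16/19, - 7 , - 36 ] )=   [ - 54, - 36, - 7, -16/19, 46/9,8, 52  ,  70,70.65,73 ]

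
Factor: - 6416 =  -  2^4*401^1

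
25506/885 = 8502/295 = 28.82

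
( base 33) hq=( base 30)jh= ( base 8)1113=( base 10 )587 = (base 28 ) kr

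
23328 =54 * 432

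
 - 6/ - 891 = 2/297  =  0.01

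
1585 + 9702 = 11287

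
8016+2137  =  10153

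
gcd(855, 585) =45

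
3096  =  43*72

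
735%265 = 205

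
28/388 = 7/97=0.07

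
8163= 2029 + 6134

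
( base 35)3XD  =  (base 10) 4843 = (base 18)EH1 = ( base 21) akd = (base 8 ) 11353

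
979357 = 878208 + 101149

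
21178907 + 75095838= 96274745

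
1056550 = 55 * 19210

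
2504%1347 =1157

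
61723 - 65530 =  - 3807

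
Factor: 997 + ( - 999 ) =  - 2^1 = - 2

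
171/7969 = 171/7969 = 0.02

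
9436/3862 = 4718/1931 = 2.44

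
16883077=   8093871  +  8789206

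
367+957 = 1324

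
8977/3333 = 2 + 2311/3333 = 2.69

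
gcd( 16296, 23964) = 12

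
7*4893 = 34251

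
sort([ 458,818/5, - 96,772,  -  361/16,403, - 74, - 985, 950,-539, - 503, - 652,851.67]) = [ - 985, - 652, - 539 ,-503, - 96, - 74, - 361/16 , 818/5,403 , 458, 772,851.67,950 ]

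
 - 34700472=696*( - 49857) 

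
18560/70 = 265 + 1/7 = 265.14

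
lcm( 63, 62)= 3906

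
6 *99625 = 597750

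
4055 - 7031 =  -2976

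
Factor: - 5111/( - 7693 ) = 7^( - 2 ) * 19^1*157^( - 1) * 269^1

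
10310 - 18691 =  - 8381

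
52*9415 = 489580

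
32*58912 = 1885184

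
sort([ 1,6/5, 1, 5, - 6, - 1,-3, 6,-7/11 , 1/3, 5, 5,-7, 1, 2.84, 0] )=[  -  7, - 6,-3, - 1, - 7/11, 0, 1/3, 1 , 1, 1, 6/5 , 2.84, 5 , 5, 5 , 6] 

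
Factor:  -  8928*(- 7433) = 66361824 = 2^5* 3^2 * 31^1 * 7433^1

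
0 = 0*34701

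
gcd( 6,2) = 2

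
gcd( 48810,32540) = 16270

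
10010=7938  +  2072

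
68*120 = 8160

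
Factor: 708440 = 2^3 *5^1*89^1*199^1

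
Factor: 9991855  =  5^1*1998371^1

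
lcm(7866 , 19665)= 39330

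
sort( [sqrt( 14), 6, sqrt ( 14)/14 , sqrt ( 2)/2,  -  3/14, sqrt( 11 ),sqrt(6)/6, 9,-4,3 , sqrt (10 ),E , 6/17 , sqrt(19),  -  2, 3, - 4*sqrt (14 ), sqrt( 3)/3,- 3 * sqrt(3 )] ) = [ - 4*sqrt( 14 ), - 3 *sqrt( 3), - 4, - 2, - 3/14,sqrt( 14 ) /14, 6/17, sqrt( 6)/6,sqrt( 3)/3, sqrt( 2)/2, E,3, 3,sqrt( 10 ),sqrt( 11), sqrt( 14), sqrt( 19 ), 6, 9] 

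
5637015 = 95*59337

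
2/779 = 2/779= 0.00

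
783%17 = 1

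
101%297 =101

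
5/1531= 5/1531 = 0.00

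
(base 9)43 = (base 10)39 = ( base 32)17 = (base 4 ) 213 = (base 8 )47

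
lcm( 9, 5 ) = 45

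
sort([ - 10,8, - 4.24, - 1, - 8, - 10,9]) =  [-10,-10, - 8, - 4.24, - 1,8, 9] 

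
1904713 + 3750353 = 5655066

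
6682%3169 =344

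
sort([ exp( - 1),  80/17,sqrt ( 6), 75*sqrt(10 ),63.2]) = [ exp( - 1) , sqrt( 6 ),80/17, 63.2, 75*sqrt (10)]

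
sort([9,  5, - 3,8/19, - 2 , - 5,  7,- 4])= [  -  5 ,-4, - 3,  -  2,8/19,  5 , 7,  9]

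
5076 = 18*282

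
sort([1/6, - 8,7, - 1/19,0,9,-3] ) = [ - 8, - 3, - 1/19, 0,1/6, 7,9] 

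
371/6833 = 371/6833 = 0.05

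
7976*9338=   74479888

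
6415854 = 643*9978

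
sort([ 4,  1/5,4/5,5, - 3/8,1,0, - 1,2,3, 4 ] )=[ - 1 , - 3/8, 0,1/5, 4/5,1,2, 3,  4, 4 , 5 ] 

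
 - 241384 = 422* ( - 572)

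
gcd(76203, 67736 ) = 8467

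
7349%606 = 77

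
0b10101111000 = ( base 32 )1bo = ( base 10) 1400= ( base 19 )3GD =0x578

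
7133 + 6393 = 13526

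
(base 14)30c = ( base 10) 600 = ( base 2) 1001011000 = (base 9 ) 736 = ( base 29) KK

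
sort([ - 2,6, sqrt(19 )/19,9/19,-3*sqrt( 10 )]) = [ - 3*sqrt(10),-2,sqrt ( 19 )/19, 9/19, 6]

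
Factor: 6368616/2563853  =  2^3* 3^2*41^( - 1)* 197^1 *449^1*62533^( - 1) 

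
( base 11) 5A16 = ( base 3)101210221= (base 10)7882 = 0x1eca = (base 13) 3784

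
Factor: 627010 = 2^1* 5^1*62701^1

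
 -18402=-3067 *6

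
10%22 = 10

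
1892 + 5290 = 7182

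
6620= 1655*4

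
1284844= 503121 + 781723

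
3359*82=275438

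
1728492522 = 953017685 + 775474837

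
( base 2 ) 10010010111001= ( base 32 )95p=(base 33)8KT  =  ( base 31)9o8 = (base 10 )9401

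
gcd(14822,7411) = 7411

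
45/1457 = 45/1457 = 0.03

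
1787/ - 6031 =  - 1 + 4244/6031 = - 0.30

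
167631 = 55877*3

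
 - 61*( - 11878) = 724558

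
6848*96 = 657408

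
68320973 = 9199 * 7427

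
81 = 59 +22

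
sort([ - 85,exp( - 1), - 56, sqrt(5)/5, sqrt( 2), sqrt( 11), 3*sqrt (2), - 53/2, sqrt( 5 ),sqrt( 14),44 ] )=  [-85, -56,-53/2,exp( - 1),  sqrt( 5)/5,sqrt(2),  sqrt( 5), sqrt(11 ),sqrt (14), 3* sqrt( 2)  ,  44 ] 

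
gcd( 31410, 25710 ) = 30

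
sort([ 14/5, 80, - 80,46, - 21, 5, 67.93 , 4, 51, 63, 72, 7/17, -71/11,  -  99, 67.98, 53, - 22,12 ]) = [ - 99 ,-80, - 22,-21, - 71/11, 7/17,  14/5, 4, 5,  12,46, 51,53 , 63, 67.93,  67.98, 72,  80 ]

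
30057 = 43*699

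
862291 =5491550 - 4629259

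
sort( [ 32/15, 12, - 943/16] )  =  [ - 943/16,  32/15, 12] 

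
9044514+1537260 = 10581774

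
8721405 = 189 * 46145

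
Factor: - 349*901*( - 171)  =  53770779=3^2*17^1*19^1*53^1*349^1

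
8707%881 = 778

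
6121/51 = 6121/51= 120.02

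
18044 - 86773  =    -  68729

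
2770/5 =554  =  554.00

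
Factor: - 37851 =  - 3^1  *11^1 * 31^1  *37^1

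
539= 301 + 238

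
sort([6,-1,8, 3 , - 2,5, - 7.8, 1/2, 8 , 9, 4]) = [  -  7.8, - 2,-1 , 1/2 , 3, 4, 5, 6,8,8, 9 ] 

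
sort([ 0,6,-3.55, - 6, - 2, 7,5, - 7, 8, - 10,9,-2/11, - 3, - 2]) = [ - 10, - 7, - 6,-3.55,-3, - 2,-2, - 2/11, 0, 5,6,7, 8,9]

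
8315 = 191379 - 183064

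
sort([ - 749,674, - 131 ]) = [  -  749, - 131,674]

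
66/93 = 22/31= 0.71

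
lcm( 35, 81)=2835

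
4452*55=244860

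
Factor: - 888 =- 2^3*3^1 * 37^1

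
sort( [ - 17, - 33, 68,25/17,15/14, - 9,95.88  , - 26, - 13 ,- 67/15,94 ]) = [ -33, -26,-17, - 13, - 9,-67/15,15/14, 25/17, 68,94, 95.88]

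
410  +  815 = 1225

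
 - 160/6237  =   - 1 + 6077/6237 = - 0.03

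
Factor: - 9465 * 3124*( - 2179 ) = 2^2*3^1 * 5^1*11^1*71^1*631^1*2179^1 = 64430110140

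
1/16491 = 1/16491 = 0.00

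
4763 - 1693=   3070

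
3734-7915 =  - 4181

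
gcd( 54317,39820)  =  1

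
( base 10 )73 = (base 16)49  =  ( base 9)81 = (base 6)201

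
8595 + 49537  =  58132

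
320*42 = 13440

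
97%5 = 2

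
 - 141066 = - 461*306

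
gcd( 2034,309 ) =3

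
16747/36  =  16747/36 = 465.19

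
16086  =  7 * 2298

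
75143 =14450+60693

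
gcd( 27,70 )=1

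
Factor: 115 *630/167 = 2^1*3^2*5^2* 7^1*23^1*167^( - 1 ) = 72450/167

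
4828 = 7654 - 2826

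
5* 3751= 18755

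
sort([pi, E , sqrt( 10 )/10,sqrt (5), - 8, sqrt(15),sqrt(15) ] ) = [ - 8,sqrt( 10) /10,  sqrt(5 ), E,pi , sqrt (15),sqrt( 15)] 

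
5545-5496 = 49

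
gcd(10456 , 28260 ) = 4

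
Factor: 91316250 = 2^1*3^2 * 5^4 * 8117^1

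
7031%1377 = 146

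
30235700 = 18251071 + 11984629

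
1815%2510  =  1815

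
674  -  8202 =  - 7528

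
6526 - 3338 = 3188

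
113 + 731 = 844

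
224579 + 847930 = 1072509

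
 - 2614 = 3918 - 6532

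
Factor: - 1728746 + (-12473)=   -  313^1*5563^1= - 1741219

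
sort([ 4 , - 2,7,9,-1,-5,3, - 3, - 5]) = [ - 5,  -  5,-3, - 2, - 1,3,4,7,9] 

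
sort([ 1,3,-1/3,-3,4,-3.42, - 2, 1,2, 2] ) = [-3.42,-3, - 2, - 1/3, 1,1, 2, 2, 3, 4]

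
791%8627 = 791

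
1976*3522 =6959472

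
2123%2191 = 2123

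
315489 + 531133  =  846622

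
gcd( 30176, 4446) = 2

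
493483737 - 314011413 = 179472324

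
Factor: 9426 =2^1*3^1*1571^1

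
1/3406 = 1/3406 = 0.00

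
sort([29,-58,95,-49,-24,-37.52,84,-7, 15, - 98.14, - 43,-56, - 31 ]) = [ -98.14,-58,-56,-49,-43 ,  -  37.52, - 31, - 24, - 7, 15, 29,84,95]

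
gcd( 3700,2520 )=20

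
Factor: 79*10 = 2^1*5^1 * 79^1 =790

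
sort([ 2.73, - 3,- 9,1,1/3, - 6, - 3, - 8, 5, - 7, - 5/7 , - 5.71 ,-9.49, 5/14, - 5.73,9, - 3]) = [-9.49, - 9 , - 8,- 7, - 6 , - 5.73, - 5.71, - 3, - 3, - 3,-5/7, 1/3, 5/14 , 1, 2.73, 5,9 ]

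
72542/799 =90 + 632/799 =90.79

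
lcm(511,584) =4088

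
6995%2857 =1281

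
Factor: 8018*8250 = 2^2*3^1*5^3 * 11^1*19^1 * 211^1 = 66148500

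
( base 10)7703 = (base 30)8gn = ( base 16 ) 1E17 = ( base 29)94i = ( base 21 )H9H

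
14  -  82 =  - 68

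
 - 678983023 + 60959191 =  - 618023832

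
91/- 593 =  - 91/593=- 0.15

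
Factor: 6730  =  2^1*5^1*673^1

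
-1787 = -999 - 788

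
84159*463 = 38965617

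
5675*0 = 0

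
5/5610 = 1/1122 = 0.00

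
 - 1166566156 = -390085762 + -776480394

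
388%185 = 18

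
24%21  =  3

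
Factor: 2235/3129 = 5/7 = 5^1* 7^( -1)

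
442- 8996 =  - 8554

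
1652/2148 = 413/537 = 0.77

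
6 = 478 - 472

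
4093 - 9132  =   - 5039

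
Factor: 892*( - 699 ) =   -  2^2 * 3^1*223^1 * 233^1 = - 623508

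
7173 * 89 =638397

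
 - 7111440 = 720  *( - 9877)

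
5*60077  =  300385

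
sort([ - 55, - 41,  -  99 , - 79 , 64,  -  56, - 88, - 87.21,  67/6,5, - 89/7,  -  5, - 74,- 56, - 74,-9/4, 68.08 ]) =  [ - 99, - 88, - 87.21, - 79, - 74, - 74 , - 56, - 56,-55, - 41,-89/7, - 5 , - 9/4,  5, 67/6 , 64, 68.08]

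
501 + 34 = 535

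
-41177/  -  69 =596 + 53/69 = 596.77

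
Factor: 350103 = 3^1*13^1*47^1*191^1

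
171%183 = 171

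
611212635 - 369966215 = 241246420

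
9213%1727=578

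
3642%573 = 204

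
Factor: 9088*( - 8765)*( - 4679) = 372711921280=2^7* 5^1*71^1*1753^1 *4679^1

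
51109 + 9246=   60355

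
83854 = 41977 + 41877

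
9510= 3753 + 5757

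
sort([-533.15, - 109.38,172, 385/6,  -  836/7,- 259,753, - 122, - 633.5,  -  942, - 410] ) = [ - 942,  -  633.5, - 533.15,-410, - 259, - 122  ,  -  836/7,-109.38,385/6,172,753 ]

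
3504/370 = 1752/185  =  9.47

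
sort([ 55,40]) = [ 40, 55]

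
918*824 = 756432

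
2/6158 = 1/3079 = 0.00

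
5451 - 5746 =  -295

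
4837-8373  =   - 3536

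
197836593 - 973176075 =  - 775339482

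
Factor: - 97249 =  - 79^1*1231^1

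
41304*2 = 82608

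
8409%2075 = 109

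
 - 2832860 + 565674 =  - 2267186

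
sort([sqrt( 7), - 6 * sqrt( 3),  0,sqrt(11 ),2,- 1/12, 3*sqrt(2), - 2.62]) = [ - 6*sqrt( 3 ), - 2.62, - 1/12,0, 2,  sqrt(  7), sqrt( 11), 3*sqrt(2)]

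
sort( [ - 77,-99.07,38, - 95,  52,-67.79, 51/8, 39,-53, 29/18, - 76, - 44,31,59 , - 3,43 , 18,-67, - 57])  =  [- 99.07,-95,-77 , -76,-67.79,-67, - 57, - 53,-44, - 3,29/18, 51/8 , 18, 31,38, 39,43, 52,59]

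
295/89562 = 5/1518 = 0.00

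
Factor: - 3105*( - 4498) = 13966290 = 2^1*3^3*5^1*13^1*23^1 * 173^1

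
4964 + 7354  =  12318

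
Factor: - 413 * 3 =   -  1239=-3^1*7^1*59^1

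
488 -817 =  - 329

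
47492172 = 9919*4788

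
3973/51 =3973/51 = 77.90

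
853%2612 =853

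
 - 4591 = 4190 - 8781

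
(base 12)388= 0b1000011000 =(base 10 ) 536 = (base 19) 194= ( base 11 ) 448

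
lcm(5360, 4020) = 16080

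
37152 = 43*864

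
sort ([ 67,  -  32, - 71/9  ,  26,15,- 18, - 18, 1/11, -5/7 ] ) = [ - 32, - 18, - 18 , - 71/9, -5/7,  1/11, 15,26, 67] 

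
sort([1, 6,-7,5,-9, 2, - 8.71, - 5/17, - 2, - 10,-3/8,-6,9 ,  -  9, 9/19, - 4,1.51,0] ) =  [-10,-9,  -  9, - 8.71,  -  7, - 6, - 4, - 2, - 3/8, - 5/17, 0,  9/19,1  ,  1.51, 2,5,6 , 9] 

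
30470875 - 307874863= -277403988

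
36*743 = 26748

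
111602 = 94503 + 17099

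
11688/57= 3896/19=205.05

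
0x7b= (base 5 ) 443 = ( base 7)234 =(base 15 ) 83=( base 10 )123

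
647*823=532481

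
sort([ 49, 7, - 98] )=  [-98, 7 , 49] 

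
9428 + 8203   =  17631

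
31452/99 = 10484/33 =317.70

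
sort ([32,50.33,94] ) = [32,50.33,94]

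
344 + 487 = 831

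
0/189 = 0 = 0.00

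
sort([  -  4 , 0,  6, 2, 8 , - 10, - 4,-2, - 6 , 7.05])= [-10, - 6 , - 4, - 4, - 2 , 0 , 2, 6 , 7.05,8]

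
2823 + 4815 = 7638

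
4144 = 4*1036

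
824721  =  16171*51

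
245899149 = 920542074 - 674642925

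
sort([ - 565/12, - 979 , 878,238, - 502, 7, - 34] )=[ - 979,-502 , - 565/12,-34, 7, 238,878]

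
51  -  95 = - 44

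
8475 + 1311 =9786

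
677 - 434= 243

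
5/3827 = 5/3827 = 0.00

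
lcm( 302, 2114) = 2114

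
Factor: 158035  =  5^1*31607^1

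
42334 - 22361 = 19973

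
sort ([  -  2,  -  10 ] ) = [ - 10, - 2] 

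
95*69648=6616560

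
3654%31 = 27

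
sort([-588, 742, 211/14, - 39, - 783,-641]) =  [ - 783 , - 641,-588,-39, 211/14,742] 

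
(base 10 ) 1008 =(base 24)1i0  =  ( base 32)vg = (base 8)1760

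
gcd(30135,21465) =15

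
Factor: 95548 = 2^2*23887^1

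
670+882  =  1552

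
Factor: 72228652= 2^2*19^1* 269^1*3533^1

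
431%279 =152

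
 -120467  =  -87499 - 32968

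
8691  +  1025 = 9716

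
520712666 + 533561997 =1054274663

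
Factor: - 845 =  -5^1*13^2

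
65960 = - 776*( - 85 )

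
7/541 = 7/541=0.01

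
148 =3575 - 3427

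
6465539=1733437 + 4732102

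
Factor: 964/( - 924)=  - 3^(-1)*7^(- 1 ) *11^( - 1)*241^1   =  -241/231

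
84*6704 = 563136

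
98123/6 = 16353 + 5/6 = 16353.83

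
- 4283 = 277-4560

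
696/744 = 29/31 = 0.94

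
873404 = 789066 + 84338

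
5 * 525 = 2625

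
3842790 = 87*44170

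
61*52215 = 3185115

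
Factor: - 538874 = - 2^1*7^1*61^1*631^1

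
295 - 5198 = -4903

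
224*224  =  50176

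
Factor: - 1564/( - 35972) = 23^( - 1 ) = 1/23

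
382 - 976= - 594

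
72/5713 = 72/5713 = 0.01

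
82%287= 82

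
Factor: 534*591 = 2^1* 3^2*89^1 *197^1 = 315594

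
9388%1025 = 163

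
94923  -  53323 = 41600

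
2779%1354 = 71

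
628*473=297044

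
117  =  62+55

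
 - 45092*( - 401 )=18081892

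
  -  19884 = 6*( - 3314 ) 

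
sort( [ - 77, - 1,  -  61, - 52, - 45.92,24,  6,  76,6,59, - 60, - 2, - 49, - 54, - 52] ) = [ -77, - 61, - 60, - 54 , - 52, - 52, - 49, - 45.92, - 2,-1,6,6,24,  59,76] 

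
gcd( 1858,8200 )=2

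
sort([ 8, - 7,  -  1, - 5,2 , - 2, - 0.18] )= [- 7, - 5,  -  2, - 1, - 0.18,2,8]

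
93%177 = 93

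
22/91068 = 11/45534 = 0.00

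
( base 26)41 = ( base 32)39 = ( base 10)105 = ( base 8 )151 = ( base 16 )69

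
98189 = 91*1079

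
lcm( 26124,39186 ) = 78372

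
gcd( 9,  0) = 9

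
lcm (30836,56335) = 2929420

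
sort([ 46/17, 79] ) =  [46/17, 79] 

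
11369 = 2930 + 8439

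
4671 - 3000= 1671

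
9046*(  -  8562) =-77451852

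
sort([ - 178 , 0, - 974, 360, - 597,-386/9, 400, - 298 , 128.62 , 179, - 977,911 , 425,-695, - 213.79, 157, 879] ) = [ - 977, - 974,  -  695, - 597,-298 , - 213.79, - 178, - 386/9, 0,  128.62,157, 179,  360,400 , 425,879,911]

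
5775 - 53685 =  -47910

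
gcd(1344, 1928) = 8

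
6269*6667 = 41795423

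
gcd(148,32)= 4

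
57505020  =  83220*691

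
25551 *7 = 178857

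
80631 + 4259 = 84890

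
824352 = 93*8864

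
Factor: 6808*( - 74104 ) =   -  504500032 = - 2^6*23^1*37^1*59^1*157^1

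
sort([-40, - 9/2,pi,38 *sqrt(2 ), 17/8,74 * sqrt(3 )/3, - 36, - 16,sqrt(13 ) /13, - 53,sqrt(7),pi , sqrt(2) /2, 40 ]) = [-53, - 40, - 36, -16, - 9/2,sqrt( 13)/13, sqrt( 2) /2,17/8,sqrt(7),pi , pi, 40,74*sqrt(3 )/3,38 *sqrt(2 )]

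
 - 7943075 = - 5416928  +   - 2526147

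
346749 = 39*8891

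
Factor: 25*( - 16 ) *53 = -2^4*5^2*53^1 = -21200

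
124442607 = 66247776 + 58194831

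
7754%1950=1904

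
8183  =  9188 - 1005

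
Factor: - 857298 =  - 2^1*3^1*13^1*29^1*379^1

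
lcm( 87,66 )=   1914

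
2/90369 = 2/90369 = 0.00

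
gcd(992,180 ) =4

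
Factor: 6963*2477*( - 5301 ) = -91428207651 = - 3^3*11^1 * 19^1*31^1 * 211^1 * 2477^1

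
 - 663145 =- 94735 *7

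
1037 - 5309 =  - 4272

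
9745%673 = 323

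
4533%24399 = 4533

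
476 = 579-103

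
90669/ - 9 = -10075 + 2/3 = - 10074.33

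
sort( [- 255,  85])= [-255, 85]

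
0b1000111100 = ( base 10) 572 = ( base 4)20330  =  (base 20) 18C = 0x23c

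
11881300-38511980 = -26630680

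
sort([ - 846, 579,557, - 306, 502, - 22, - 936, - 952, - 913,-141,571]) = [ - 952, - 936, - 913, - 846, - 306, - 141, - 22,502,  557, 571,579]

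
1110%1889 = 1110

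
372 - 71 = 301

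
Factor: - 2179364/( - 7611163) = 2^2*7^ ( - 1)*11^1*49531^1*1087309^(-1 ) 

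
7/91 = 1/13= 0.08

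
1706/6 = 853/3 = 284.33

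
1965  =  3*655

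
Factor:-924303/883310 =-2^( - 1) * 3^1  *  5^( - 1)*19^ ( - 1)  *4649^ ( - 1 )*308101^1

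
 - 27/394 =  - 1 + 367/394 = - 0.07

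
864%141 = 18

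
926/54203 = 926/54203 = 0.02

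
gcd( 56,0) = 56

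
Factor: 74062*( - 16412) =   -  1215505544  =  -2^3* 11^1*19^1 * 373^1 *1949^1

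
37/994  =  37/994 = 0.04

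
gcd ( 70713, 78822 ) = 9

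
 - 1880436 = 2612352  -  4492788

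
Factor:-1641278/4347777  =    -  2^1*3^ ( - 1 )*7^(- 1)*157^1*5227^1*207037^ ( - 1) 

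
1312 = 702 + 610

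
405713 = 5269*77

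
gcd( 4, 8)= 4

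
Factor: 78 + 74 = 152  =  2^3*19^1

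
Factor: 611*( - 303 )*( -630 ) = 2^1*3^3*5^1*7^1 * 13^1*47^1*101^1 = 116633790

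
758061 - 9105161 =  - 8347100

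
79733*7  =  558131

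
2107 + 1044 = 3151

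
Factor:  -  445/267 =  - 3^(  -  1 )*5^1 = - 5/3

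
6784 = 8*848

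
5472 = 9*608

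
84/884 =21/221 = 0.10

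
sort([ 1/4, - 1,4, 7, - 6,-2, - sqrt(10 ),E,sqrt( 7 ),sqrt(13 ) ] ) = [ - 6, - sqrt( 10) ,-2 , - 1 , 1/4,sqrt(7 ),E , sqrt(  13),  4,7 ] 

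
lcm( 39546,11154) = 435006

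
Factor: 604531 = 31^1*19501^1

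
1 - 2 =-1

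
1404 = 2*702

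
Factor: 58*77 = 4466 = 2^1*7^1*11^1*29^1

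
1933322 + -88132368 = -86199046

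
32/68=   8/17  =  0.47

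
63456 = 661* 96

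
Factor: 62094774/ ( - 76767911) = - 2^1*3^1*7^1 * 11^(-1) * 19^1*77813^1 *6978901^( - 1) 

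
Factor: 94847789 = 94847789^1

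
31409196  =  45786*686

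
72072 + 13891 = 85963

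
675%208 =51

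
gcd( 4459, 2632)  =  7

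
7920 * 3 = 23760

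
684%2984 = 684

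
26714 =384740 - 358026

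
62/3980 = 31/1990 = 0.02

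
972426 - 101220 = 871206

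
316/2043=316/2043=0.15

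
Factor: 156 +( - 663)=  - 507 = - 3^1*13^2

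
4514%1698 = 1118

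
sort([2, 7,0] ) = [ 0,2,7]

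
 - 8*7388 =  - 59104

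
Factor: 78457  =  67^1*1171^1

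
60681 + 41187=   101868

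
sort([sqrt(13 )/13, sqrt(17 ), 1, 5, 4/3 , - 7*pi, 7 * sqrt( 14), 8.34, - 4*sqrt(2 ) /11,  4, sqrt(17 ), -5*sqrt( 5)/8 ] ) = [ - 7*pi , - 5*sqrt( 5 )/8, - 4 *sqrt(2) /11, sqrt( 13)/13,  1,  4/3 , 4, sqrt(17) , sqrt(17),  5,8.34,7*sqrt(14) ] 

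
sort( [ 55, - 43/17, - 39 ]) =[ - 39,  -  43/17,55]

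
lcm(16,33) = 528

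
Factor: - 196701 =-3^1 * 173^1*379^1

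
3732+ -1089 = 2643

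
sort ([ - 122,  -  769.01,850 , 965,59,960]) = [ - 769.01, - 122,59,850 , 960,965]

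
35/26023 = 35/26023 = 0.00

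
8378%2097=2087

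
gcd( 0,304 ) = 304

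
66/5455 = 66/5455 =0.01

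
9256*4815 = 44567640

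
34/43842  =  17/21921 =0.00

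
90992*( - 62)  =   - 5641504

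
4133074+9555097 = 13688171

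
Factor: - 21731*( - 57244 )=2^2*11^1* 31^1*701^1*1301^1 = 1243969364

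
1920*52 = 99840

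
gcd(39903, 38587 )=47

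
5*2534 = 12670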